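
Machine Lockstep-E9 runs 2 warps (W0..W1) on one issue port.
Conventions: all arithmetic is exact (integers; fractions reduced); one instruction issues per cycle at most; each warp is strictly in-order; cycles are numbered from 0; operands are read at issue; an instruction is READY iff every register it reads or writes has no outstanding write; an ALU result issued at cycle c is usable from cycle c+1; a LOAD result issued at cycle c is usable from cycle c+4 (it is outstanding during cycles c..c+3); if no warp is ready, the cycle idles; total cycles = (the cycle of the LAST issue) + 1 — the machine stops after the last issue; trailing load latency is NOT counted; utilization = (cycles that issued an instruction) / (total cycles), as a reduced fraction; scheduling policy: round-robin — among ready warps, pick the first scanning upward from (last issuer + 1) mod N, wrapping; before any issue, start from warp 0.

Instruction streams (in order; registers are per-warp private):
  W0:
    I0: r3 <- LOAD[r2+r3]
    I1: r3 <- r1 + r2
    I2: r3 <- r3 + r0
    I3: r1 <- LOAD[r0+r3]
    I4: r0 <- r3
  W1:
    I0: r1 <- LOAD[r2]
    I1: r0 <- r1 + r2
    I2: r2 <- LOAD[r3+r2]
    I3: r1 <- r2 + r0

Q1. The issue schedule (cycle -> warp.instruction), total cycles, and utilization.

cycle 0: W0.I0
cycle 1: W1.I0
cycle 2: idle
cycle 3: idle
cycle 4: W0.I1
cycle 5: W1.I1
cycle 6: W0.I2
cycle 7: W1.I2
cycle 8: W0.I3
cycle 9: W0.I4
cycle 10: idle
cycle 11: W1.I3

Answer: 12 cycles, utilization 3/4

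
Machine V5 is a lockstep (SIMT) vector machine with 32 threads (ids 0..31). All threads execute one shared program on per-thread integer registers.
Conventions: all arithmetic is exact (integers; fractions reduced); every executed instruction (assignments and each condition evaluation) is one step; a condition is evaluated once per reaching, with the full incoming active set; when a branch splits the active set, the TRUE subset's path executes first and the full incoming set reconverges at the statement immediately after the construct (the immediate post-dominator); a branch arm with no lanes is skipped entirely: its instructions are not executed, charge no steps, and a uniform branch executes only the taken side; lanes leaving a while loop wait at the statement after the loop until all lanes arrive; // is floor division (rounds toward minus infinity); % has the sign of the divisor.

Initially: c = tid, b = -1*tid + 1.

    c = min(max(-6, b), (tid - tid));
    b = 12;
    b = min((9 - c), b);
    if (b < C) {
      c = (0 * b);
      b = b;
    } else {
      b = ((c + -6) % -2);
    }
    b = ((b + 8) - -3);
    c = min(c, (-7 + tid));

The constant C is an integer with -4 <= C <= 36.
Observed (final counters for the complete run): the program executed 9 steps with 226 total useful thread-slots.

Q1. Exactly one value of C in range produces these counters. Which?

Answer: C = 10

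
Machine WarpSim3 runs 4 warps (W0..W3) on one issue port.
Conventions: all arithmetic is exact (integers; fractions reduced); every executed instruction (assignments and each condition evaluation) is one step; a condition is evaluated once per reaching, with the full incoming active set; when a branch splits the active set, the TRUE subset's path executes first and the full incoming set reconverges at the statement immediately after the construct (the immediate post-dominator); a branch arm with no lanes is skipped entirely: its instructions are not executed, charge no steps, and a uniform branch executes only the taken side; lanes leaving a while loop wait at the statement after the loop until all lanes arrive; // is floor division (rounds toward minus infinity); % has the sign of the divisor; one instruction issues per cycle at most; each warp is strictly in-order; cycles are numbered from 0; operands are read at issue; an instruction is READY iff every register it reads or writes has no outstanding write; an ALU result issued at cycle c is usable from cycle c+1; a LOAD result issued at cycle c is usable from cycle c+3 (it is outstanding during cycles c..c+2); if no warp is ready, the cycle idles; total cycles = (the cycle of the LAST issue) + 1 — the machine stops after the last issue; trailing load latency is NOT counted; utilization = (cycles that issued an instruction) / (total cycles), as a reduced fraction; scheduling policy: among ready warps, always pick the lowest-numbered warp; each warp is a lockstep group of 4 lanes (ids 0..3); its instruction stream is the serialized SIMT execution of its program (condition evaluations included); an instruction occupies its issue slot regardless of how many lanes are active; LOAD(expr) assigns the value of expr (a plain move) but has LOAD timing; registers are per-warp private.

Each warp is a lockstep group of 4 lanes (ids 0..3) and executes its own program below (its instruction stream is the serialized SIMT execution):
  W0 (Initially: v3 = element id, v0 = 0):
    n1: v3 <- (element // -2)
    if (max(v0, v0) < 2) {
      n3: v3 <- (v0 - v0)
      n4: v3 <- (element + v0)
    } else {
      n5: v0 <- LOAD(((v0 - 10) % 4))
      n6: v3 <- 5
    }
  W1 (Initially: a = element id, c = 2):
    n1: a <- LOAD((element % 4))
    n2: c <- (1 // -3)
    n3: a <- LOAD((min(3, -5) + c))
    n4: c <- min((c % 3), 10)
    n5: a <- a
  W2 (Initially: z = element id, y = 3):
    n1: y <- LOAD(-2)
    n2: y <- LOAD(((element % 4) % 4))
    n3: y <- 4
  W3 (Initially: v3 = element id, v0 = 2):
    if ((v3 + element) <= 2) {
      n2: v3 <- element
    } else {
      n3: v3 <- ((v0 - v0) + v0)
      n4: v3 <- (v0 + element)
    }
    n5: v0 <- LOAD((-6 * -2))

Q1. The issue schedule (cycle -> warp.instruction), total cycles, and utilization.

cycle 0: W0.I0
cycle 1: W0.I1
cycle 2: W0.I2
cycle 3: W0.I3
cycle 4: W1.I0
cycle 5: W1.I1
cycle 6: W2.I0
cycle 7: W1.I2
cycle 8: W1.I3
cycle 9: W2.I1
cycle 10: W1.I4
cycle 11: W3.I0
cycle 12: W2.I2
cycle 13: W3.I1
cycle 14: W3.I2
cycle 15: W3.I3
cycle 16: W3.I4

Answer: 17 cycles, utilization 1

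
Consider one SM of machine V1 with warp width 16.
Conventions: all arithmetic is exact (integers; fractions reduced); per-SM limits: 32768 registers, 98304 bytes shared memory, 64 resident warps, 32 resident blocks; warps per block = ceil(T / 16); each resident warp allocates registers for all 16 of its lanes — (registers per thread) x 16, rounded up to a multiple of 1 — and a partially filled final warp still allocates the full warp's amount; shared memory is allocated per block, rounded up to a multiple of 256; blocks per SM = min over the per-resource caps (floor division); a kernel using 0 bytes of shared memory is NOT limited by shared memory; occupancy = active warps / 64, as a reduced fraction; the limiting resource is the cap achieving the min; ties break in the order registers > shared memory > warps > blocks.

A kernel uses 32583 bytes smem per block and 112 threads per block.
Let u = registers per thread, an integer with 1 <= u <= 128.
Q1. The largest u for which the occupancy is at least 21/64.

Answer: u = 97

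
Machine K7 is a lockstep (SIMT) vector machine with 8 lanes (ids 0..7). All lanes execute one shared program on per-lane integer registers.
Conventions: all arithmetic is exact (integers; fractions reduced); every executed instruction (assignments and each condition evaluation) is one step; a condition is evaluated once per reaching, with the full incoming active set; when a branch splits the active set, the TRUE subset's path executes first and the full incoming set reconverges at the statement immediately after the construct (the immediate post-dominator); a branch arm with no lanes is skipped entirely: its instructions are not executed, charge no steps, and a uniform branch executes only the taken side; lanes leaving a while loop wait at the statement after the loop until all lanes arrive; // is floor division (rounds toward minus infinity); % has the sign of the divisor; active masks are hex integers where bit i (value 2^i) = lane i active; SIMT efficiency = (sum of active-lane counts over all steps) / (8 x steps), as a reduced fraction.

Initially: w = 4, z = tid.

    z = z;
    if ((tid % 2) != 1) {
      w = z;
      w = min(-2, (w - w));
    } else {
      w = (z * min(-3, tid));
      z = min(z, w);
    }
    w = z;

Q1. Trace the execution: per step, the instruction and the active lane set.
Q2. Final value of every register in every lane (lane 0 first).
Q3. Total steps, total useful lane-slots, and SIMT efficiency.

step 0: z <- z                       0xff
step 1: eval ((tid % 2) != 1)        0xff
step 2: w <- z                       0x55
step 3: w <- min(-2, (w - w))        0x55
step 4: w <- (z * min(-3, tid))      0xaa
step 5: z <- min(z, w)               0xaa
step 6: w <- z                       0xff

Answer: 7 steps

w: 0,-3,2,-9,4,-15,6,-21
z: 0,-3,2,-9,4,-15,6,-21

steps = 7; useful = 40; efficiency = 40/56 = 5/7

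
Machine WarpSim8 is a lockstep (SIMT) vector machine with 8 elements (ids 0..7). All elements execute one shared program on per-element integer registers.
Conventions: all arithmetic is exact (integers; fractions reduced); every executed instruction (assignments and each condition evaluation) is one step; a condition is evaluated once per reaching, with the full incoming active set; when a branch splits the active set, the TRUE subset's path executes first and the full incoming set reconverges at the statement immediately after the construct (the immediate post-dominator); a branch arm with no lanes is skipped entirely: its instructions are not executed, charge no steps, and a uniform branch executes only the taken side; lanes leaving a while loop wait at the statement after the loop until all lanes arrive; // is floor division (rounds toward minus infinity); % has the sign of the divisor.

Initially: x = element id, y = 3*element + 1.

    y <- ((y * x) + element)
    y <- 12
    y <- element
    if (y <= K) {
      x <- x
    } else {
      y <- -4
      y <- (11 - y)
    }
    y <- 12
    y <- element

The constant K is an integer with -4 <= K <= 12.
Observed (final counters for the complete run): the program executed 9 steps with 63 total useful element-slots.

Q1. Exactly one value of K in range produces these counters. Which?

Answer: K = 0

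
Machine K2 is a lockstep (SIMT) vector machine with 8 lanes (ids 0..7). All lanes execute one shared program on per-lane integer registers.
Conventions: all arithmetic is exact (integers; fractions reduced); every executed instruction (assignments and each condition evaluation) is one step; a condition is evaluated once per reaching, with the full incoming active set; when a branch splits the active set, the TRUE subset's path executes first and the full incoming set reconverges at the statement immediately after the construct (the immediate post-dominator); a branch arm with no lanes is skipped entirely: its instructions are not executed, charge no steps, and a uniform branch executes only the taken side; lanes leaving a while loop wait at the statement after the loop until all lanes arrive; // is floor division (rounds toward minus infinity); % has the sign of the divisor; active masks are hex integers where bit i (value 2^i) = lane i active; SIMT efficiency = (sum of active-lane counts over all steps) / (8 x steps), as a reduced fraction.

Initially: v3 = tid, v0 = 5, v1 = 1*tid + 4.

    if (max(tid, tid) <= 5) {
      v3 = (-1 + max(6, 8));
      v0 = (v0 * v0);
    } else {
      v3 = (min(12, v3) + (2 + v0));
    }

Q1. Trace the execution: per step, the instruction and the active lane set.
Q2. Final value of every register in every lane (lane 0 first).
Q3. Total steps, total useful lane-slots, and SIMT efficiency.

step 0: eval (max(tid, tid) <= 5)    0xff
step 1: v3 <- (-1 + max(6, 8))       0x3f
step 2: v0 <- (v0 * v0)              0x3f
step 3: v3 <- (min(12, v3) + (2 + v0)) 0xc0

Answer: 4 steps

v3: 7,7,7,7,7,7,13,14
v0: 25,25,25,25,25,25,5,5
v1: 4,5,6,7,8,9,10,11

steps = 4; useful = 22; efficiency = 22/32 = 11/16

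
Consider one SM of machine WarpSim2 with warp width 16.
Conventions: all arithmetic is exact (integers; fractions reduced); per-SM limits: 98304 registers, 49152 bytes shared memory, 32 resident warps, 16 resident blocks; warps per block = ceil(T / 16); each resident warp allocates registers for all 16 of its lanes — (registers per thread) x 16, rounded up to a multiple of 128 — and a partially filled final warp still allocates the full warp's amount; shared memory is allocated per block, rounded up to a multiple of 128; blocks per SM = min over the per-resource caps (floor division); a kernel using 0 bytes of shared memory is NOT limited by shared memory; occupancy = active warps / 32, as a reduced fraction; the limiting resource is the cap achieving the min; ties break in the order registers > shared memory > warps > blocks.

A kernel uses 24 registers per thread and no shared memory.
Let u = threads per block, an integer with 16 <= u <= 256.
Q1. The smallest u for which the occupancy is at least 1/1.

Answer: u = 17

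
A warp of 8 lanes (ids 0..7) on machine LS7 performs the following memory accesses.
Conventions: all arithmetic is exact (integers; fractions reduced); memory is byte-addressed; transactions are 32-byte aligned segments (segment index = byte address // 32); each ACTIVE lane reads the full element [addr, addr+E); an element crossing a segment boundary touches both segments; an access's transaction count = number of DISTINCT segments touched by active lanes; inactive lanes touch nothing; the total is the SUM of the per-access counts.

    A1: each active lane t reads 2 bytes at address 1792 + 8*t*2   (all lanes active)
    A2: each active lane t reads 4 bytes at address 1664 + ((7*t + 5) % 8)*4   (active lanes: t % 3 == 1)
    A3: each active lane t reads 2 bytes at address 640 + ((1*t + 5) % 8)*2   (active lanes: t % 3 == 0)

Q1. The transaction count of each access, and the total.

A1: 4 transactions
A2: 1 transaction
A3: 1 transaction

Answer: 4,1,1; total 6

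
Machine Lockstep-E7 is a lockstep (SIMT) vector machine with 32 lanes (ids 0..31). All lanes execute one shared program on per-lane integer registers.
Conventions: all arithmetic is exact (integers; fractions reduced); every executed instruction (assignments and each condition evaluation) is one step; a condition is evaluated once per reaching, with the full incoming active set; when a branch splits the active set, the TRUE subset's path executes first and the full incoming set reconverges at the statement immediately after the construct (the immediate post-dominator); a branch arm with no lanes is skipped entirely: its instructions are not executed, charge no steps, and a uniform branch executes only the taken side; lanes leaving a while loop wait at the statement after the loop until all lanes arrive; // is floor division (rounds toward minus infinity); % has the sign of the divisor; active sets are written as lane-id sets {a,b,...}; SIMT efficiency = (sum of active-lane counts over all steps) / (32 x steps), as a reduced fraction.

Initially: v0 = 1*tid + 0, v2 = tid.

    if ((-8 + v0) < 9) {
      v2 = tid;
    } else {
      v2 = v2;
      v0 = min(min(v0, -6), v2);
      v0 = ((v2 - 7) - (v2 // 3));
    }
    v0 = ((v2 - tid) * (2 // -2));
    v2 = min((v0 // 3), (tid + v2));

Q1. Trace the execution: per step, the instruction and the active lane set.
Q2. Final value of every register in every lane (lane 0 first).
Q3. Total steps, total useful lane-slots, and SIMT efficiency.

step 0: eval ((-8 + v0) < 9)         {0,1,2,3,4,5,6,7,8,9,10,11,12,13,14,15,16,17,18,19,20,21,22,23,24,25,26,27,28,29,30,31}
step 1: v2 <- tid                    {0,1,2,3,4,5,6,7,8,9,10,11,12,13,14,15,16}
step 2: v2 <- v2                     {17,18,19,20,21,22,23,24,25,26,27,28,29,30,31}
step 3: v0 <- min(min(v0, -6), v2)   {17,18,19,20,21,22,23,24,25,26,27,28,29,30,31}
step 4: v0 <- ((v2 - 7) - (v2 // 3)) {17,18,19,20,21,22,23,24,25,26,27,28,29,30,31}
step 5: v0 <- ((v2 - tid) * (2 // -2)) {0,1,2,3,4,5,6,7,8,9,10,11,12,13,14,15,16,17,18,19,20,21,22,23,24,25,26,27,28,29,30,31}
step 6: v2 <- min((v0 // 3), (tid + v2)) {0,1,2,3,4,5,6,7,8,9,10,11,12,13,14,15,16,17,18,19,20,21,22,23,24,25,26,27,28,29,30,31}

Answer: 7 steps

v0: 0,0,0,0,0,0,0,0,0,0,0,0,0,0,0,0,0,0,0,0,0,0,0,0,0,0,0,0,0,0,0,0
v2: 0,0,0,0,0,0,0,0,0,0,0,0,0,0,0,0,0,0,0,0,0,0,0,0,0,0,0,0,0,0,0,0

steps = 7; useful = 158; efficiency = 158/224 = 79/112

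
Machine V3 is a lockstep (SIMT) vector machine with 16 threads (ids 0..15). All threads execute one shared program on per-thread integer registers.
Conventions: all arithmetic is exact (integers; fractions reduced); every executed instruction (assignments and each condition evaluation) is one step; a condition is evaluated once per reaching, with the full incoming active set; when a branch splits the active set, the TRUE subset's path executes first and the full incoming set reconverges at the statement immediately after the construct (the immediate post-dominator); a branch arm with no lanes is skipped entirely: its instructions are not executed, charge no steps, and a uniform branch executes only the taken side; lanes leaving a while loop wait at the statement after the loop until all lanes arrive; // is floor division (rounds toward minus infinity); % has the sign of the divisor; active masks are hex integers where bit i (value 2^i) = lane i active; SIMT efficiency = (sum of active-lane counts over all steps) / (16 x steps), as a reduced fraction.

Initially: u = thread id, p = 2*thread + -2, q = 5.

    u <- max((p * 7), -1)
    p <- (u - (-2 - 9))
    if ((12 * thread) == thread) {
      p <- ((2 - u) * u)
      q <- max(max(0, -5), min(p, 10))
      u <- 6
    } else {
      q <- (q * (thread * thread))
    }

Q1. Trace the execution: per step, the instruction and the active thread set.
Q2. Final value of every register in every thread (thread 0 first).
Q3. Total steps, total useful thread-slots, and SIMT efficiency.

step 0: u <- max((p * 7), -1)        0xffff
step 1: p <- (u - (-2 - 9))          0xffff
step 2: eval ((12 * thread) == thread) 0xffff
step 3: p <- ((2 - u) * u)           0x0001
step 4: q <- max(max(0, -5), min(p, 10)) 0x0001
step 5: u <- 6                       0x0001
step 6: q <- (q * (thread * thread)) 0xfffe

Answer: 7 steps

u: 6,0,14,28,42,56,70,84,98,112,126,140,154,168,182,196
p: -3,11,25,39,53,67,81,95,109,123,137,151,165,179,193,207
q: 0,5,20,45,80,125,180,245,320,405,500,605,720,845,980,1125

steps = 7; useful = 66; efficiency = 66/112 = 33/56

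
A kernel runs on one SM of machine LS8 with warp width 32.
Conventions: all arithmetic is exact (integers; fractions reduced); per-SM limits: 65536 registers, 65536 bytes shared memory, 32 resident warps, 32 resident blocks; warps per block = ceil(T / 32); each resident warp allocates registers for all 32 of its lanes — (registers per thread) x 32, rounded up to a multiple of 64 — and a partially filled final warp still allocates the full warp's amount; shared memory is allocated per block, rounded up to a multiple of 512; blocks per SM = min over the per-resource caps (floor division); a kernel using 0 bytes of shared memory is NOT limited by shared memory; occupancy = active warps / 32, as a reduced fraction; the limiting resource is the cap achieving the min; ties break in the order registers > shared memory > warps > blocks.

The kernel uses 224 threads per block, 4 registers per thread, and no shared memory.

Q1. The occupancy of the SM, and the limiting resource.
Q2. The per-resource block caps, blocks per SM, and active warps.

Answer: occupancy 7/8, limited by warps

registers: 73 blocks
shared memory: no limit (kernel uses none)
warps: 4 blocks
blocks: 32 blocks

Answer: 4 blocks, 28 active warps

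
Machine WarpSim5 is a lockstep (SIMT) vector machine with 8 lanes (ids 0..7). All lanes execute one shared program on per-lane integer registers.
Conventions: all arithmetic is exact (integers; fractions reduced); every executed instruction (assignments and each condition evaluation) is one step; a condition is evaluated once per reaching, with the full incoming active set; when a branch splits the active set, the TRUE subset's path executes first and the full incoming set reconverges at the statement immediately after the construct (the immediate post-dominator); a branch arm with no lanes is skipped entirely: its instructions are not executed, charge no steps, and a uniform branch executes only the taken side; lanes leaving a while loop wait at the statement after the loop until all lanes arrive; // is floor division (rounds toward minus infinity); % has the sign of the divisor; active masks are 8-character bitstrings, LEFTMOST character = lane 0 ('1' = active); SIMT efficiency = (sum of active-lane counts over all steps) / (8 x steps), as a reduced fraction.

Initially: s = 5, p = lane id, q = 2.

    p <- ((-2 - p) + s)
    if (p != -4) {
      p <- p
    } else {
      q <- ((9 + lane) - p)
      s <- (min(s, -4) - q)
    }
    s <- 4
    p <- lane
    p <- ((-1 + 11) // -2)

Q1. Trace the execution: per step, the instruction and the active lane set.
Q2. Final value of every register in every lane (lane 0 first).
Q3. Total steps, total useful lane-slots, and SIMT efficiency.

step 0: p <- ((-2 - p) + s)          11111111
step 1: eval (p != -4)               11111111
step 2: p <- p                       11111110
step 3: q <- ((9 + lane) - p)        00000001
step 4: s <- (min(s, -4) - q)        00000001
step 5: s <- 4                       11111111
step 6: p <- lane                    11111111
step 7: p <- ((-1 + 11) // -2)       11111111

Answer: 8 steps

s: 4,4,4,4,4,4,4,4
p: -5,-5,-5,-5,-5,-5,-5,-5
q: 2,2,2,2,2,2,2,20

steps = 8; useful = 49; efficiency = 49/64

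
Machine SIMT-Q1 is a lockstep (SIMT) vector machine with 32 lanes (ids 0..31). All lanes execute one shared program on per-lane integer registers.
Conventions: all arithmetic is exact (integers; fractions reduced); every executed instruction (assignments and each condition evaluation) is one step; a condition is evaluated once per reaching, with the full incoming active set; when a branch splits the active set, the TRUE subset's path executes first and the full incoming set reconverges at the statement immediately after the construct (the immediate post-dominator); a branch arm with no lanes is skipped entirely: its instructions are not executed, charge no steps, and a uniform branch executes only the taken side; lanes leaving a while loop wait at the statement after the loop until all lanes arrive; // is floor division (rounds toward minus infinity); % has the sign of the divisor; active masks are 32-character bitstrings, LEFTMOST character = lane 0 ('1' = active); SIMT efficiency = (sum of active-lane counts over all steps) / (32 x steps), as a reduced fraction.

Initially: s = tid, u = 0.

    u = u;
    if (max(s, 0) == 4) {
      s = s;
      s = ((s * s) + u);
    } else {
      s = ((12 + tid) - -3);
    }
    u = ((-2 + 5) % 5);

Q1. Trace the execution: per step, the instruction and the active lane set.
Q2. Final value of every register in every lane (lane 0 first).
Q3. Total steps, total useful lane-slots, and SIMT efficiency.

step 0: u <- u                       11111111111111111111111111111111
step 1: eval (max(s, 0) == 4)        11111111111111111111111111111111
step 2: s <- s                       00001000000000000000000000000000
step 3: s <- ((s * s) + u)           00001000000000000000000000000000
step 4: s <- ((12 + tid) - -3)       11110111111111111111111111111111
step 5: u <- ((-2 + 5) % 5)          11111111111111111111111111111111

Answer: 6 steps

s: 15,16,17,18,16,20,21,22,23,24,25,26,27,28,29,30,31,32,33,34,35,36,37,38,39,40,41,42,43,44,45,46
u: 3,3,3,3,3,3,3,3,3,3,3,3,3,3,3,3,3,3,3,3,3,3,3,3,3,3,3,3,3,3,3,3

steps = 6; useful = 129; efficiency = 129/192 = 43/64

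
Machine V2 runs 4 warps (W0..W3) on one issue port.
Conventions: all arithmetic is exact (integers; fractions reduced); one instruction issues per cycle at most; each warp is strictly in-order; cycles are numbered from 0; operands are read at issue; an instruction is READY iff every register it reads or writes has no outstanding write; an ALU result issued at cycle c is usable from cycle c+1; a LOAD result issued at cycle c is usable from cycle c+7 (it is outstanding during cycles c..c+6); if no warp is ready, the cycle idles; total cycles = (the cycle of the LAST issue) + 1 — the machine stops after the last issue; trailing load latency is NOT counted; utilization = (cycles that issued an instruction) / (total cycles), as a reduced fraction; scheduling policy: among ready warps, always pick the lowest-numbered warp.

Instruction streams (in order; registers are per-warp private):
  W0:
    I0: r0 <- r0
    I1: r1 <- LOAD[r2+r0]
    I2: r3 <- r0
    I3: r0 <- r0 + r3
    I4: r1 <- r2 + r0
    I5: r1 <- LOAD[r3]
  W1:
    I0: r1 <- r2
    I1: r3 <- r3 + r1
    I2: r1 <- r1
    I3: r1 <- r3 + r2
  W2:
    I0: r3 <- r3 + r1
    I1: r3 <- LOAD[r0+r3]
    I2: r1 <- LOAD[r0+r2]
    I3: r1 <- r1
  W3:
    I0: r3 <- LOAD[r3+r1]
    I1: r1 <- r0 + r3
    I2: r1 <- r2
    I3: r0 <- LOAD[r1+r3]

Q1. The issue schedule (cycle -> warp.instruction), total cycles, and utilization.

cycle 0: W0.I0
cycle 1: W0.I1
cycle 2: W0.I2
cycle 3: W0.I3
cycle 4: W1.I0
cycle 5: W1.I1
cycle 6: W1.I2
cycle 7: W1.I3
cycle 8: W0.I4
cycle 9: W0.I5
cycle 10: W2.I0
cycle 11: W2.I1
cycle 12: W2.I2
cycle 13: W3.I0
cycle 14: idle
cycle 15: idle
cycle 16: idle
cycle 17: idle
cycle 18: idle
cycle 19: W2.I3
cycle 20: W3.I1
cycle 21: W3.I2
cycle 22: W3.I3

Answer: 23 cycles, utilization 18/23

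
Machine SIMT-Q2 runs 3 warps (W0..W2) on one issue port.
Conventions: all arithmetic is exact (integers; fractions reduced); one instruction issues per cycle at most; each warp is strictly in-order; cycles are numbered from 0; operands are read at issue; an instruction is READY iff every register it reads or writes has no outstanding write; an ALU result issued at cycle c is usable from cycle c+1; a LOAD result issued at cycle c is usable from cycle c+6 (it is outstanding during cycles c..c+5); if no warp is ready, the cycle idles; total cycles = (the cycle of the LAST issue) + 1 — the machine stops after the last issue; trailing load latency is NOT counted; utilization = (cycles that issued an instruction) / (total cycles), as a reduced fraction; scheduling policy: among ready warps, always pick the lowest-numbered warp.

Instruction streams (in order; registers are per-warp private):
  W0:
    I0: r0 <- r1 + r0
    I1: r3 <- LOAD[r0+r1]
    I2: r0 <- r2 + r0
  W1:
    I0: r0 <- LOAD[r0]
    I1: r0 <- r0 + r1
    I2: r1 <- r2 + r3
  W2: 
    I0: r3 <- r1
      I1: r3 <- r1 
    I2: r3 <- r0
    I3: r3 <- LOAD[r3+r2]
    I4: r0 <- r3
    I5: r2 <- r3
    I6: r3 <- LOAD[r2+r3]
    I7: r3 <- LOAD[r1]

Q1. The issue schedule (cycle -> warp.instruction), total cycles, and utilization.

cycle 0: W0.I0
cycle 1: W0.I1
cycle 2: W0.I2
cycle 3: W1.I0
cycle 4: W2.I0
cycle 5: W2.I1
cycle 6: W2.I2
cycle 7: W2.I3
cycle 8: idle
cycle 9: W1.I1
cycle 10: W1.I2
cycle 11: idle
cycle 12: idle
cycle 13: W2.I4
cycle 14: W2.I5
cycle 15: W2.I6
cycle 16: idle
cycle 17: idle
cycle 18: idle
cycle 19: idle
cycle 20: idle
cycle 21: W2.I7

Answer: 22 cycles, utilization 7/11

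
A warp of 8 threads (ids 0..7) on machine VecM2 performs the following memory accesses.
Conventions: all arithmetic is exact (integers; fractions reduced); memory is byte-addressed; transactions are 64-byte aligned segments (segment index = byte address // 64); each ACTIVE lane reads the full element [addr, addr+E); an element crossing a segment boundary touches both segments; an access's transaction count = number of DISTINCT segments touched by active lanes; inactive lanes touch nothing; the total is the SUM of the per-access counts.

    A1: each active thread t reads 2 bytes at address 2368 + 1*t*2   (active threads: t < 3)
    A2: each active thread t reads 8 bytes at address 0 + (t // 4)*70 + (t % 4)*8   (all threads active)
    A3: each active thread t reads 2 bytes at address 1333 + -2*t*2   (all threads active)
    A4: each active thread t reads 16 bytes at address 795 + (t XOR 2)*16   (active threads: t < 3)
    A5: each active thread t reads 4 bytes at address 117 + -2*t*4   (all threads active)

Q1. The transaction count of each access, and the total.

A1: 1 transaction
A2: 2 transactions
A3: 1 transaction
A4: 2 transactions
A5: 2 transactions

Answer: 1,2,1,2,2; total 8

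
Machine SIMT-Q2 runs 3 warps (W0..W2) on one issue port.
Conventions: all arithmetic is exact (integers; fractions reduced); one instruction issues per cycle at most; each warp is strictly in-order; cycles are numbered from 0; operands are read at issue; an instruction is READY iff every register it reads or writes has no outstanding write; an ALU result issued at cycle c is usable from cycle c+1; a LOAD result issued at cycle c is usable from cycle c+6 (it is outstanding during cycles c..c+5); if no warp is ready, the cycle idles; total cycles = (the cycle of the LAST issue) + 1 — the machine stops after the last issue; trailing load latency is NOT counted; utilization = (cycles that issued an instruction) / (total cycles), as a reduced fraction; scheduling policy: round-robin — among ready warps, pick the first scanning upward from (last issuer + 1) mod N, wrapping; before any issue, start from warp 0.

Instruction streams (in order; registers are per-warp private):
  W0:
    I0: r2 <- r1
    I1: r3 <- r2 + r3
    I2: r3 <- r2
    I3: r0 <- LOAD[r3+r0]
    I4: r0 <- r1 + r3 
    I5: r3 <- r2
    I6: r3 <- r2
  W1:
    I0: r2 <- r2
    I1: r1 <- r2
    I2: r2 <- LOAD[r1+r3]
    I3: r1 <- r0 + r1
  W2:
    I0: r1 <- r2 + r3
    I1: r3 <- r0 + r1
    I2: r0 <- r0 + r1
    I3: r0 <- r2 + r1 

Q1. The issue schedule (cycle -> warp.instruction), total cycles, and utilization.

cycle 0: W0.I0
cycle 1: W1.I0
cycle 2: W2.I0
cycle 3: W0.I1
cycle 4: W1.I1
cycle 5: W2.I1
cycle 6: W0.I2
cycle 7: W1.I2
cycle 8: W2.I2
cycle 9: W0.I3
cycle 10: W1.I3
cycle 11: W2.I3
cycle 12: idle
cycle 13: idle
cycle 14: idle
cycle 15: W0.I4
cycle 16: W0.I5
cycle 17: W0.I6

Answer: 18 cycles, utilization 5/6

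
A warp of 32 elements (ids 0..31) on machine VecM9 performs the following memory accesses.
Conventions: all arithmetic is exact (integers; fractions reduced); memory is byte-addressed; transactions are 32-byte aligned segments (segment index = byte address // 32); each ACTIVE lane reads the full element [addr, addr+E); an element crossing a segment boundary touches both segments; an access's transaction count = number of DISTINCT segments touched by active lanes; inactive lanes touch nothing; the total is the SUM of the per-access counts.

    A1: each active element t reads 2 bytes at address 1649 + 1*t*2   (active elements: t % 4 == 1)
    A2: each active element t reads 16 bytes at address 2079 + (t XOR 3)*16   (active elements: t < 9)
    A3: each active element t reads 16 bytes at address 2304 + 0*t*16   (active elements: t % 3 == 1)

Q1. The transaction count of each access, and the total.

A1: 3 transactions
A2: 6 transactions
A3: 1 transaction

Answer: 3,6,1; total 10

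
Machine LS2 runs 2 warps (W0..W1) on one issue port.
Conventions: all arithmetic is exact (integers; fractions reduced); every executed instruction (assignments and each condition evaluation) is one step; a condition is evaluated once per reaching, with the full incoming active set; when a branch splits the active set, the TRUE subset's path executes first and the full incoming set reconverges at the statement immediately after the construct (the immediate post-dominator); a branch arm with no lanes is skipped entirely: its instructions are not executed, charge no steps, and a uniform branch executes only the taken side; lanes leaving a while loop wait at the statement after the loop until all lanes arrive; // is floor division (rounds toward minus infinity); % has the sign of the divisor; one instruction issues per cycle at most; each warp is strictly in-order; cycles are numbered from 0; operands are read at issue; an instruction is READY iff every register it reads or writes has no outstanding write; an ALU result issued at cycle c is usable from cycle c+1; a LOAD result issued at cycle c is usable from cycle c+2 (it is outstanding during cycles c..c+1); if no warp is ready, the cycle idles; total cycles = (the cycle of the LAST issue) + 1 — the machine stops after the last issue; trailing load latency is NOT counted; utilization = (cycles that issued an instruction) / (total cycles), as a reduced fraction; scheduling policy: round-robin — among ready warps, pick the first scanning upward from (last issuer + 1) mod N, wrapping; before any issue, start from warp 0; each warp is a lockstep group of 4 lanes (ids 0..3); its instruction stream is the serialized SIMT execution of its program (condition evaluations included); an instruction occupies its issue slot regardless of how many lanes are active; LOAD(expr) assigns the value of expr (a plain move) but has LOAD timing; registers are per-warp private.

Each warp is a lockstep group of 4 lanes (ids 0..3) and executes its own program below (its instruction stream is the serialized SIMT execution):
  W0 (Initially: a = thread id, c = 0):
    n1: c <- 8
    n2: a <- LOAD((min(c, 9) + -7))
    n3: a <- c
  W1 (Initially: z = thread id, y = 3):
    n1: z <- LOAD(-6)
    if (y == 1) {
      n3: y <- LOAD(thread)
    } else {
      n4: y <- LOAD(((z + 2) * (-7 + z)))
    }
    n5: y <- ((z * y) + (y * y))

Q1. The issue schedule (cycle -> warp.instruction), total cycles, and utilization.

cycle 0: W0.I0
cycle 1: W1.I0
cycle 2: W0.I1
cycle 3: W1.I1
cycle 4: W0.I2
cycle 5: W1.I2
cycle 6: idle
cycle 7: W1.I3

Answer: 8 cycles, utilization 7/8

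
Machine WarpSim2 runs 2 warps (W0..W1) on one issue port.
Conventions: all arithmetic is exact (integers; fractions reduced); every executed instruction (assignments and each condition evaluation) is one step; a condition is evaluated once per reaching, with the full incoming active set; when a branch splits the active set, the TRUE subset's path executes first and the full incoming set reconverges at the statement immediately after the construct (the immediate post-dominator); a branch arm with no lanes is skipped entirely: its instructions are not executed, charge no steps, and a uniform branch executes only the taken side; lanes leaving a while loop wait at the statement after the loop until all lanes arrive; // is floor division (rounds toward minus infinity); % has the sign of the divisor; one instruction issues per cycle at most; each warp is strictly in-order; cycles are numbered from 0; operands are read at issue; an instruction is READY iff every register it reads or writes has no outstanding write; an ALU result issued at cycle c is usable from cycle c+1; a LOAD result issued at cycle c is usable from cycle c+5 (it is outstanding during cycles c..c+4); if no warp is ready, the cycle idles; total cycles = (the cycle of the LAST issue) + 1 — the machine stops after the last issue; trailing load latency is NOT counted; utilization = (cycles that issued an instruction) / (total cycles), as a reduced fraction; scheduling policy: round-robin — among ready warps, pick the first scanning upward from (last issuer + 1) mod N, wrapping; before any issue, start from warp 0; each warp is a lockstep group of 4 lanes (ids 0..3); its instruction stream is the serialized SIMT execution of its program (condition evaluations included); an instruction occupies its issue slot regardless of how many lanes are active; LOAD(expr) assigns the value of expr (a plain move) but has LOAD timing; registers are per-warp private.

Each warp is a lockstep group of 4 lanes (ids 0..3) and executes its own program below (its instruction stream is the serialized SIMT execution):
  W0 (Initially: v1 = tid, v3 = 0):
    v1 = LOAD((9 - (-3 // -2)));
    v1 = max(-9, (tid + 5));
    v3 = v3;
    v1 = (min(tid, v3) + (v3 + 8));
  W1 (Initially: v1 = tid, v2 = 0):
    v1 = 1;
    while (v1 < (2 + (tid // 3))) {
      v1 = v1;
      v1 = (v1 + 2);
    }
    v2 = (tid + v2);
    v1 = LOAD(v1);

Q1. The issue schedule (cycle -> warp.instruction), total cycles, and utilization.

cycle 0: W0.I0
cycle 1: W1.I0
cycle 2: W1.I1
cycle 3: W1.I2
cycle 4: W1.I3
cycle 5: W0.I1
cycle 6: W1.I4
cycle 7: W0.I2
cycle 8: W1.I5
cycle 9: W0.I3
cycle 10: W1.I6

Answer: 11 cycles, utilization 1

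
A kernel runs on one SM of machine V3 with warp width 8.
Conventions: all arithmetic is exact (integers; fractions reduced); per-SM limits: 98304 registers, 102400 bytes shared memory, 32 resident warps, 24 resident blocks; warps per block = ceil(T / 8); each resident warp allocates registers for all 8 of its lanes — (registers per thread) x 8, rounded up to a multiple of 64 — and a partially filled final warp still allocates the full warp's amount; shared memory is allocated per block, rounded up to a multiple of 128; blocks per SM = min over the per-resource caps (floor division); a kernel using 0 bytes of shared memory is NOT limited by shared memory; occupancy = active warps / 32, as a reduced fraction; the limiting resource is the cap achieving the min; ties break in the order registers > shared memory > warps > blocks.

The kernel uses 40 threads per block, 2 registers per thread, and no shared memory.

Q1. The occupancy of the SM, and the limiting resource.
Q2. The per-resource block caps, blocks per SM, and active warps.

Answer: occupancy 15/16, limited by warps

registers: 307 blocks
shared memory: no limit (kernel uses none)
warps: 6 blocks
blocks: 24 blocks

Answer: 6 blocks, 30 active warps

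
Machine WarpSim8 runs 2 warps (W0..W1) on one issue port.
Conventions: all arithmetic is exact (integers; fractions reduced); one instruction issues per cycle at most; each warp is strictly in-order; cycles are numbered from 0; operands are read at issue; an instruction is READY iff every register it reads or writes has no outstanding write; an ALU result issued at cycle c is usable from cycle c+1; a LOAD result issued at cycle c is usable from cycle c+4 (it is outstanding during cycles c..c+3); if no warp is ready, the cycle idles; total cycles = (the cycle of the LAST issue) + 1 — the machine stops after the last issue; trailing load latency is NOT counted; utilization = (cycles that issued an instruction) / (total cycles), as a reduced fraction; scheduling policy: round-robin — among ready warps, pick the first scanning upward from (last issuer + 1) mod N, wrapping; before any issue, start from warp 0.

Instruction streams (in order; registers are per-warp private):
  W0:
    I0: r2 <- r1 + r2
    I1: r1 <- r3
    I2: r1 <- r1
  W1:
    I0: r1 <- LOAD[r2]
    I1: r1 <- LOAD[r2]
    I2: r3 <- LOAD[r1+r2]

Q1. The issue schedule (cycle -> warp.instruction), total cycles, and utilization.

cycle 0: W0.I0
cycle 1: W1.I0
cycle 2: W0.I1
cycle 3: W0.I2
cycle 4: idle
cycle 5: W1.I1
cycle 6: idle
cycle 7: idle
cycle 8: idle
cycle 9: W1.I2

Answer: 10 cycles, utilization 3/5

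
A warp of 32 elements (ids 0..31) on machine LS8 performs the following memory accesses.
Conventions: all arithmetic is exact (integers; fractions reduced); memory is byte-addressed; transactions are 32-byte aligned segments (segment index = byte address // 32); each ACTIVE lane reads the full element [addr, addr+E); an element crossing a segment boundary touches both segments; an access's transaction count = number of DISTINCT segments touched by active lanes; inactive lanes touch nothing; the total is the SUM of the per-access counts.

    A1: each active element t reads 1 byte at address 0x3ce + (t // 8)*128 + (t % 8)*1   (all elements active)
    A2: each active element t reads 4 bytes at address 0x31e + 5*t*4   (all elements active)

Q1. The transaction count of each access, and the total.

A1: 4 transactions
A2: 21 transactions

Answer: 4,21; total 25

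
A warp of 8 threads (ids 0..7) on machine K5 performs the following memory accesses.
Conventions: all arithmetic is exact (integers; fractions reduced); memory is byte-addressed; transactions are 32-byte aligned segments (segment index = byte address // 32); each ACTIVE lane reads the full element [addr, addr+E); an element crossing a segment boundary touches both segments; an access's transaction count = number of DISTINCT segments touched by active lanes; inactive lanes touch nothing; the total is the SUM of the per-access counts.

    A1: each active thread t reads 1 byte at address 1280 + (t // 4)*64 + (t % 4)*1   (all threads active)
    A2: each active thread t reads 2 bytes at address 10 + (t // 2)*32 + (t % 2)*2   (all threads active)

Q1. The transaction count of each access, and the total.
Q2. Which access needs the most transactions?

A1: 2 transactions
A2: 4 transactions

Answer: 2,4; total 6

Answer: A2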